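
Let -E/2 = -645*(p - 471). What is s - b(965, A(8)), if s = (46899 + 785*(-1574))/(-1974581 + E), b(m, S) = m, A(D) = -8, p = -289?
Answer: -2850367974/2954981 ≈ -964.60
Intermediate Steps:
E = -980400 (E = -(-1290)*(-289 - 471) = -(-1290)*(-760) = -2*490200 = -980400)
s = 1188691/2954981 (s = (46899 + 785*(-1574))/(-1974581 - 980400) = (46899 - 1235590)/(-2954981) = -1188691*(-1/2954981) = 1188691/2954981 ≈ 0.40227)
s - b(965, A(8)) = 1188691/2954981 - 1*965 = 1188691/2954981 - 965 = -2850367974/2954981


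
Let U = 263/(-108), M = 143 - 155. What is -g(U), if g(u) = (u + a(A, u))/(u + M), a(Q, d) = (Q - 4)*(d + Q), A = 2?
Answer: -169/1559 ≈ -0.10840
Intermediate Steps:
a(Q, d) = (-4 + Q)*(Q + d)
M = -12
U = -263/108 (U = 263*(-1/108) = -263/108 ≈ -2.4352)
g(u) = (-4 - u)/(-12 + u) (g(u) = (u + (2² - 4*2 - 4*u + 2*u))/(u - 12) = (u + (4 - 8 - 4*u + 2*u))/(-12 + u) = (u + (-4 - 2*u))/(-12 + u) = (-4 - u)/(-12 + u))
-g(U) = -(-4 - 1*(-263/108))/(-12 - 263/108) = -(-4 + 263/108)/(-1559/108) = -(-108)*(-169)/(1559*108) = -1*169/1559 = -169/1559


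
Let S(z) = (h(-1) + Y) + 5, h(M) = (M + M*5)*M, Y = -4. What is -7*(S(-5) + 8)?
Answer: -105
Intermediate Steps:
h(M) = 6*M² (h(M) = (M + 5*M)*M = (6*M)*M = 6*M²)
S(z) = 7 (S(z) = (6*(-1)² - 4) + 5 = (6*1 - 4) + 5 = (6 - 4) + 5 = 2 + 5 = 7)
-7*(S(-5) + 8) = -7*(7 + 8) = -7*15 = -105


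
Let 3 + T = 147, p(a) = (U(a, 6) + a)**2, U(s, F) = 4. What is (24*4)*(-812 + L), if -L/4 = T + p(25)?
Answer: -456192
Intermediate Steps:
p(a) = (4 + a)**2
T = 144 (T = -3 + 147 = 144)
L = -3940 (L = -4*(144 + (4 + 25)**2) = -4*(144 + 29**2) = -4*(144 + 841) = -4*985 = -3940)
(24*4)*(-812 + L) = (24*4)*(-812 - 3940) = 96*(-4752) = -456192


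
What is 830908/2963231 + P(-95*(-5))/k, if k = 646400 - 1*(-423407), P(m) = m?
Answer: 890318729481/3170085266417 ≈ 0.28085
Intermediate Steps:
k = 1069807 (k = 646400 + 423407 = 1069807)
830908/2963231 + P(-95*(-5))/k = 830908/2963231 - 95*(-5)/1069807 = 830908*(1/2963231) + 475*(1/1069807) = 830908/2963231 + 475/1069807 = 890318729481/3170085266417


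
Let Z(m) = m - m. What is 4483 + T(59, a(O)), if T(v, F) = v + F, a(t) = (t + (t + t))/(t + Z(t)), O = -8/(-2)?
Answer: 4545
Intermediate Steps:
Z(m) = 0
O = 4 (O = -8*(-½) = 4)
a(t) = 3 (a(t) = (t + (t + t))/(t + 0) = (t + 2*t)/t = (3*t)/t = 3)
T(v, F) = F + v
4483 + T(59, a(O)) = 4483 + (3 + 59) = 4483 + 62 = 4545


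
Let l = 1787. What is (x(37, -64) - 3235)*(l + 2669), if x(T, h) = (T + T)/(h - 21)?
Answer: -1225618344/85 ≈ -1.4419e+7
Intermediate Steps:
x(T, h) = 2*T/(-21 + h) (x(T, h) = (2*T)/(-21 + h) = 2*T/(-21 + h))
(x(37, -64) - 3235)*(l + 2669) = (2*37/(-21 - 64) - 3235)*(1787 + 2669) = (2*37/(-85) - 3235)*4456 = (2*37*(-1/85) - 3235)*4456 = (-74/85 - 3235)*4456 = -275049/85*4456 = -1225618344/85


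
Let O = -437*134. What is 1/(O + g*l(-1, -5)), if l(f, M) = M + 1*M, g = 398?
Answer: -1/62538 ≈ -1.5990e-5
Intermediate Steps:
l(f, M) = 2*M (l(f, M) = M + M = 2*M)
O = -58558
1/(O + g*l(-1, -5)) = 1/(-58558 + 398*(2*(-5))) = 1/(-58558 + 398*(-10)) = 1/(-58558 - 3980) = 1/(-62538) = -1/62538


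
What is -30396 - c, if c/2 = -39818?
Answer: 49240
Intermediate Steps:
c = -79636 (c = 2*(-39818) = -79636)
-30396 - c = -30396 - 1*(-79636) = -30396 + 79636 = 49240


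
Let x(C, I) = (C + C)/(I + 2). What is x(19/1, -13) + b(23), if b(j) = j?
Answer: 215/11 ≈ 19.545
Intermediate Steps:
x(C, I) = 2*C/(2 + I) (x(C, I) = (2*C)/(2 + I) = 2*C/(2 + I))
x(19/1, -13) + b(23) = 2*(19/1)/(2 - 13) + 23 = 2*(19*1)/(-11) + 23 = 2*19*(-1/11) + 23 = -38/11 + 23 = 215/11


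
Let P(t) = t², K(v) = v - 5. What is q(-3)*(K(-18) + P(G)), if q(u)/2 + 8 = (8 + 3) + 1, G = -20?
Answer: 3016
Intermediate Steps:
K(v) = -5 + v
q(u) = 8 (q(u) = -16 + 2*((8 + 3) + 1) = -16 + 2*(11 + 1) = -16 + 2*12 = -16 + 24 = 8)
q(-3)*(K(-18) + P(G)) = 8*((-5 - 18) + (-20)²) = 8*(-23 + 400) = 8*377 = 3016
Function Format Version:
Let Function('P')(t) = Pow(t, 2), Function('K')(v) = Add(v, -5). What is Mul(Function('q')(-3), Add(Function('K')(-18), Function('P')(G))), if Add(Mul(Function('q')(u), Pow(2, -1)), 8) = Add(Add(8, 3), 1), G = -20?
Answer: 3016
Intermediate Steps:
Function('K')(v) = Add(-5, v)
Function('q')(u) = 8 (Function('q')(u) = Add(-16, Mul(2, Add(Add(8, 3), 1))) = Add(-16, Mul(2, Add(11, 1))) = Add(-16, Mul(2, 12)) = Add(-16, 24) = 8)
Mul(Function('q')(-3), Add(Function('K')(-18), Function('P')(G))) = Mul(8, Add(Add(-5, -18), Pow(-20, 2))) = Mul(8, Add(-23, 400)) = Mul(8, 377) = 3016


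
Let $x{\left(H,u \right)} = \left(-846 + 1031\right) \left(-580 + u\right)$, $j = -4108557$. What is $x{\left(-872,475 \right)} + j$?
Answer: $-4127982$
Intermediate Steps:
$x{\left(H,u \right)} = -107300 + 185 u$ ($x{\left(H,u \right)} = 185 \left(-580 + u\right) = -107300 + 185 u$)
$x{\left(-872,475 \right)} + j = \left(-107300 + 185 \cdot 475\right) - 4108557 = \left(-107300 + 87875\right) - 4108557 = -19425 - 4108557 = -4127982$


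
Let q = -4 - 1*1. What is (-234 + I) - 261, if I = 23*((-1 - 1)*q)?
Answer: -265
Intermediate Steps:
q = -5 (q = -4 - 1 = -5)
I = 230 (I = 23*((-1 - 1)*(-5)) = 23*(-2*(-5)) = 23*10 = 230)
(-234 + I) - 261 = (-234 + 230) - 261 = -4 - 261 = -265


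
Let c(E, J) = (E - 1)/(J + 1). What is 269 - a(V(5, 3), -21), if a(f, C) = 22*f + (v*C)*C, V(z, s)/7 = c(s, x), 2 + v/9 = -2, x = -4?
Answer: 48743/3 ≈ 16248.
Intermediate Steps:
v = -36 (v = -18 + 9*(-2) = -18 - 18 = -36)
c(E, J) = (-1 + E)/(1 + J)
V(z, s) = 7/3 - 7*s/3 (V(z, s) = 7*((-1 + s)/(1 - 4)) = 7*((-1 + s)/(-3)) = 7*(-(-1 + s)/3) = 7*(⅓ - s/3) = 7/3 - 7*s/3)
a(f, C) = -36*C² + 22*f (a(f, C) = 22*f + (-36*C)*C = 22*f - 36*C² = -36*C² + 22*f)
269 - a(V(5, 3), -21) = 269 - (-36*(-21)² + 22*(7/3 - 7/3*3)) = 269 - (-36*441 + 22*(7/3 - 7)) = 269 - (-15876 + 22*(-14/3)) = 269 - (-15876 - 308/3) = 269 - 1*(-47936/3) = 269 + 47936/3 = 48743/3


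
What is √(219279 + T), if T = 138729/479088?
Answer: √38834990198543/13308 ≈ 468.27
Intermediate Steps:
T = 46243/159696 (T = 138729*(1/479088) = 46243/159696 ≈ 0.28957)
√(219279 + T) = √(219279 + 46243/159696) = √(35018025427/159696) = √38834990198543/13308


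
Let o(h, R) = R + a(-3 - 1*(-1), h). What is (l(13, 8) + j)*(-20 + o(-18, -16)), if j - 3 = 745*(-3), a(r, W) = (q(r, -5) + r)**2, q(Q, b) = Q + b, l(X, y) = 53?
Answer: -98055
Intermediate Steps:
a(r, W) = (-5 + 2*r)**2 (a(r, W) = ((r - 5) + r)**2 = ((-5 + r) + r)**2 = (-5 + 2*r)**2)
o(h, R) = 81 + R (o(h, R) = R + (-5 + 2*(-3 - 1*(-1)))**2 = R + (-5 + 2*(-3 + 1))**2 = R + (-5 + 2*(-2))**2 = R + (-5 - 4)**2 = R + (-9)**2 = R + 81 = 81 + R)
j = -2232 (j = 3 + 745*(-3) = 3 - 2235 = -2232)
(l(13, 8) + j)*(-20 + o(-18, -16)) = (53 - 2232)*(-20 + (81 - 16)) = -2179*(-20 + 65) = -2179*45 = -98055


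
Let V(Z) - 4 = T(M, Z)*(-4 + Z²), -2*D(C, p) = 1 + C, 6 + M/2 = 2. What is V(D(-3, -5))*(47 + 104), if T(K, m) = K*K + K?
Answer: -24764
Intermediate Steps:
M = -8 (M = -12 + 2*2 = -12 + 4 = -8)
T(K, m) = K + K² (T(K, m) = K² + K = K + K²)
D(C, p) = -½ - C/2 (D(C, p) = -(1 + C)/2 = -½ - C/2)
V(Z) = -220 + 56*Z² (V(Z) = 4 + (-8*(1 - 8))*(-4 + Z²) = 4 + (-8*(-7))*(-4 + Z²) = 4 + 56*(-4 + Z²) = 4 + (-224 + 56*Z²) = -220 + 56*Z²)
V(D(-3, -5))*(47 + 104) = (-220 + 56*(-½ - ½*(-3))²)*(47 + 104) = (-220 + 56*(-½ + 3/2)²)*151 = (-220 + 56*1²)*151 = (-220 + 56*1)*151 = (-220 + 56)*151 = -164*151 = -24764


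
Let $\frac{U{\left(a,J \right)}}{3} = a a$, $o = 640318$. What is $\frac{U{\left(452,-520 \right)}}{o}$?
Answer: $\frac{306456}{320159} \approx 0.9572$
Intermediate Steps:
$U{\left(a,J \right)} = 3 a^{2}$ ($U{\left(a,J \right)} = 3 a a = 3 a^{2}$)
$\frac{U{\left(452,-520 \right)}}{o} = \frac{3 \cdot 452^{2}}{640318} = 3 \cdot 204304 \cdot \frac{1}{640318} = 612912 \cdot \frac{1}{640318} = \frac{306456}{320159}$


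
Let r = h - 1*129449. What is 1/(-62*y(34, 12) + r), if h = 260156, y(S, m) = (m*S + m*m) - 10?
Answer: 1/97103 ≈ 1.0298e-5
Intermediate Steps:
y(S, m) = -10 + m² + S*m (y(S, m) = (S*m + m²) - 10 = (m² + S*m) - 10 = -10 + m² + S*m)
r = 130707 (r = 260156 - 1*129449 = 260156 - 129449 = 130707)
1/(-62*y(34, 12) + r) = 1/(-62*(-10 + 12² + 34*12) + 130707) = 1/(-62*(-10 + 144 + 408) + 130707) = 1/(-62*542 + 130707) = 1/(-33604 + 130707) = 1/97103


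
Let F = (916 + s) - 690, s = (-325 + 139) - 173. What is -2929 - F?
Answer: -2796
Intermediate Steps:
s = -359 (s = -186 - 173 = -359)
F = -133 (F = (916 - 359) - 690 = 557 - 690 = -133)
-2929 - F = -2929 - 1*(-133) = -2929 + 133 = -2796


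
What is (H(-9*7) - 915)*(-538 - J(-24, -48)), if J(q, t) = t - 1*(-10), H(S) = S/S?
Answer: 457000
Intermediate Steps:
H(S) = 1
J(q, t) = 10 + t (J(q, t) = t + 10 = 10 + t)
(H(-9*7) - 915)*(-538 - J(-24, -48)) = (1 - 915)*(-538 - (10 - 48)) = -914*(-538 - 1*(-38)) = -914*(-538 + 38) = -914*(-500) = 457000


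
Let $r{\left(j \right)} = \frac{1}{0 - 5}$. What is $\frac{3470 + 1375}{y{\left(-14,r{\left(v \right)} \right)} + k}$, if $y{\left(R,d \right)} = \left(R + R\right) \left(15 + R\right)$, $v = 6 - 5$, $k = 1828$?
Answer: $\frac{323}{120} \approx 2.6917$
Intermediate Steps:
$v = 1$
$r{\left(j \right)} = - \frac{1}{5}$ ($r{\left(j \right)} = \frac{1}{-5} = - \frac{1}{5}$)
$y{\left(R,d \right)} = 2 R \left(15 + R\right)$
$\frac{3470 + 1375}{y{\left(-14,r{\left(v \right)} \right)} + k} = \frac{3470 + 1375}{2 \left(-14\right) \left(15 - 14\right) + 1828} = \frac{4845}{2 \left(-14\right) 1 + 1828} = \frac{4845}{-28 + 1828} = \frac{4845}{1800} = 4845 \cdot \frac{1}{1800} = \frac{323}{120}$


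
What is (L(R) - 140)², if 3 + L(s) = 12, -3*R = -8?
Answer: 17161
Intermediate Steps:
R = 8/3 (R = -⅓*(-8) = 8/3 ≈ 2.6667)
L(s) = 9 (L(s) = -3 + 12 = 9)
(L(R) - 140)² = (9 - 140)² = (-131)² = 17161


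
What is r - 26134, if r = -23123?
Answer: -49257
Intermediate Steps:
r - 26134 = -23123 - 26134 = -49257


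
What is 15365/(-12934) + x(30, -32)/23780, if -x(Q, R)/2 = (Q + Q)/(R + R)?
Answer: -10078771/8484704 ≈ -1.1879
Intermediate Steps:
x(Q, R) = -2*Q/R (x(Q, R) = -2*(Q + Q)/(R + R) = -2*2*Q/(2*R) = -2*2*Q*1/(2*R) = -2*Q/R)
15365/(-12934) + x(30, -32)/23780 = 15365/(-12934) - 2*30/(-32)/23780 = 15365*(-1/12934) - 2*30*(-1/32)*(1/23780) = -15365/12934 + (15/8)*(1/23780) = -15365/12934 + 3/38048 = -10078771/8484704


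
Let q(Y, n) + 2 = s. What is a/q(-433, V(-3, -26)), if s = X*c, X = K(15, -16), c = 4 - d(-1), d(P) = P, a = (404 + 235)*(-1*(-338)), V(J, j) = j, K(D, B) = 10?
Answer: 35997/8 ≈ 4499.6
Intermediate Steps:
a = 215982 (a = 639*338 = 215982)
c = 5 (c = 4 - 1*(-1) = 4 + 1 = 5)
X = 10
s = 50 (s = 10*5 = 50)
q(Y, n) = 48 (q(Y, n) = -2 + 50 = 48)
a/q(-433, V(-3, -26)) = 215982/48 = 215982*(1/48) = 35997/8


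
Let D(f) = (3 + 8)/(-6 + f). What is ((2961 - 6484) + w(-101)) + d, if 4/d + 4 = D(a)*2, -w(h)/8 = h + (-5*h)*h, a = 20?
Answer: 6890497/17 ≈ 4.0532e+5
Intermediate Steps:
D(f) = 11/(-6 + f)
w(h) = -8*h + 40*h² (w(h) = -8*(h + (-5*h)*h) = -8*(h - 5*h²) = -8*h + 40*h²)
d = -28/17 (d = 4/(-4 + (11/(-6 + 20))*2) = 4/(-4 + (11/14)*2) = 4/(-4 + 11/7) = 4/(-17/7) = 4*(-7/17) = -28/17 ≈ -1.6471)
((2961 - 6484) + w(-101)) + d = ((2961 - 6484) + 8*(-101)*(-1 + 5*(-101))) - 28/17 = (-3523 + 8*(-101)*(-1 - 505)) - 28/17 = (-3523 + 8*(-101)*(-506)) - 28/17 = (-3523 + 408848) - 28/17 = 405325 - 28/17 = 6890497/17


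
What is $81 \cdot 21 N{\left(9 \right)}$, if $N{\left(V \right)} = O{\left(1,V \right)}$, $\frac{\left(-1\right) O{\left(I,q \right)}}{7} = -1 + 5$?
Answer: $-47628$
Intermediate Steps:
$O{\left(I,q \right)} = -28$ ($O{\left(I,q \right)} = - 7 \left(-1 + 5\right) = \left(-7\right) 4 = -28$)
$N{\left(V \right)} = -28$
$81 \cdot 21 N{\left(9 \right)} = 81 \cdot 21 \left(-28\right) = 1701 \left(-28\right) = -47628$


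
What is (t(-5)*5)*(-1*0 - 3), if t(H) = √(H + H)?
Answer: -15*I*√10 ≈ -47.434*I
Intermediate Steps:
t(H) = √2*√H (t(H) = √(2*H) = √2*√H)
(t(-5)*5)*(-1*0 - 3) = ((√2*√(-5))*5)*(-1*0 - 3) = ((√2*(I*√5))*5)*(0 - 3) = ((I*√10)*5)*(-3) = (5*I*√10)*(-3) = -15*I*√10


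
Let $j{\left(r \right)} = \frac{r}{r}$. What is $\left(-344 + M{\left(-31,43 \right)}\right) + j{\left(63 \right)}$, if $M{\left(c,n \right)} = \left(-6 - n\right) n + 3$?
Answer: $-2447$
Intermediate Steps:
$M{\left(c,n \right)} = 3 + n \left(-6 - n\right)$ ($M{\left(c,n \right)} = n \left(-6 - n\right) + 3 = 3 + n \left(-6 - n\right)$)
$j{\left(r \right)} = 1$
$\left(-344 + M{\left(-31,43 \right)}\right) + j{\left(63 \right)} = \left(-344 - 2104\right) + 1 = -2448 + 1 = -2447$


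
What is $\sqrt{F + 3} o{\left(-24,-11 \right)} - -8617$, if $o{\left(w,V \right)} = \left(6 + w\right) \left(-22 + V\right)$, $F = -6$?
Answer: $8617 + 594 i \sqrt{3} \approx 8617.0 + 1028.8 i$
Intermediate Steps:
$o{\left(w,V \right)} = \left(-22 + V\right) \left(6 + w\right)$
$\sqrt{F + 3} o{\left(-24,-11 \right)} - -8617 = \sqrt{-6 + 3} \left(-132 - -528 + 6 \left(-11\right) - -264\right) - -8617 = \sqrt{-3} \left(-132 + 528 - 66 + 264\right) + 8617 = i \sqrt{3} \cdot 594 + 8617 = 594 i \sqrt{3} + 8617 = 8617 + 594 i \sqrt{3}$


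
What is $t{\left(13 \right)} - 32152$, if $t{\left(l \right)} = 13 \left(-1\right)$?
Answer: $-32165$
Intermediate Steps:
$t{\left(l \right)} = -13$
$t{\left(13 \right)} - 32152 = -13 - 32152 = -32165$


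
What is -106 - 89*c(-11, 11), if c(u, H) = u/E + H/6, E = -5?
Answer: -13949/30 ≈ -464.97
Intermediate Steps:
c(u, H) = -u/5 + H/6 (c(u, H) = u/(-5) + H/6 = u*(-1/5) + H*(1/6) = -u/5 + H/6)
-106 - 89*c(-11, 11) = -106 - 89*(-1/5*(-11) + (1/6)*11) = -106 - 89*(11/5 + 11/6) = -106 - 89*121/30 = -106 - 10769/30 = -13949/30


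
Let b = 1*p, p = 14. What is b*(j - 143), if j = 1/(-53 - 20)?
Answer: -146160/73 ≈ -2002.2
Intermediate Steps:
j = -1/73 (j = 1/(-73) = -1/73 ≈ -0.013699)
b = 14 (b = 1*14 = 14)
b*(j - 143) = 14*(-1/73 - 143) = 14*(-10440/73) = -146160/73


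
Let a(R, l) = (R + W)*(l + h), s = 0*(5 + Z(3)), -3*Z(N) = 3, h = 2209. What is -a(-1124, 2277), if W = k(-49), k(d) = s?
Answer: 5042264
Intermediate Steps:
Z(N) = -1 (Z(N) = -⅓*3 = -1)
s = 0 (s = 0*(5 - 1) = 0*4 = 0)
k(d) = 0
W = 0
a(R, l) = R*(2209 + l) (a(R, l) = (R + 0)*(l + 2209) = R*(2209 + l))
-a(-1124, 2277) = -(-1124)*(2209 + 2277) = -(-1124)*4486 = -1*(-5042264) = 5042264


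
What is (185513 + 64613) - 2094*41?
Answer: 164272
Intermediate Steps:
(185513 + 64613) - 2094*41 = 250126 - 85854 = 164272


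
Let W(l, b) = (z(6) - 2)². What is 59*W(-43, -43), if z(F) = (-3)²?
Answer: 2891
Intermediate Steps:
z(F) = 9
W(l, b) = 49 (W(l, b) = (9 - 2)² = 7² = 49)
59*W(-43, -43) = 59*49 = 2891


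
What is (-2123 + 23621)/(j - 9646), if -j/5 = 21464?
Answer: -10749/58483 ≈ -0.18380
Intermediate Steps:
j = -107320 (j = -5*21464 = -107320)
(-2123 + 23621)/(j - 9646) = (-2123 + 23621)/(-107320 - 9646) = 21498/(-116966) = 21498*(-1/116966) = -10749/58483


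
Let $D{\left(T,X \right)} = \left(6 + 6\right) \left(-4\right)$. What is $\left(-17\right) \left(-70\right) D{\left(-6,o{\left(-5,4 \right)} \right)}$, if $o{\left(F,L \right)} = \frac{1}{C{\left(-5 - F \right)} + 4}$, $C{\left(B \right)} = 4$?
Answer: $-57120$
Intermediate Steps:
$o{\left(F,L \right)} = \frac{1}{8}$ ($o{\left(F,L \right)} = \frac{1}{4 + 4} = \frac{1}{8}$)
$D{\left(T,X \right)} = -48$ ($D{\left(T,X \right)} = 12 \left(-4\right) = -48$)
$\left(-17\right) \left(-70\right) D{\left(-6,o{\left(-5,4 \right)} \right)} = \left(-17\right) \left(-70\right) \left(-48\right) = 1190 \left(-48\right) = -57120$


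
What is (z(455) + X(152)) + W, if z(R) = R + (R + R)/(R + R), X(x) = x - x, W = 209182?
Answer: 209638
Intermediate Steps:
X(x) = 0
z(R) = 1 + R (z(R) = R + (2*R)/((2*R)) = R + (2*R)*(1/(2*R)) = R + 1 = 1 + R)
(z(455) + X(152)) + W = ((1 + 455) + 0) + 209182 = (456 + 0) + 209182 = 456 + 209182 = 209638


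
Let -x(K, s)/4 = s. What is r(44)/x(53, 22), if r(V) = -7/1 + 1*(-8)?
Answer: 15/88 ≈ 0.17045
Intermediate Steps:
x(K, s) = -4*s
r(V) = -15 (r(V) = -7*1 - 8 = -7 - 8 = -15)
r(44)/x(53, 22) = -15/((-4*22)) = -15/(-88) = -15*(-1/88) = 15/88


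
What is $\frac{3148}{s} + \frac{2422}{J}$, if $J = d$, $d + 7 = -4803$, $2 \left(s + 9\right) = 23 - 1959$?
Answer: $- \frac{8754087}{2349685} \approx -3.7256$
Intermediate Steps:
$s = -977$ ($s = -9 + \frac{23 - 1959}{2} = -9 + \frac{1}{2} \left(-1936\right) = -9 - 968 = -977$)
$d = -4810$ ($d = -7 - 4803 = -4810$)
$J = -4810$
$\frac{3148}{s} + \frac{2422}{J} = \frac{3148}{-977} + \frac{2422}{-4810} = 3148 \left(- \frac{1}{977}\right) + 2422 \left(- \frac{1}{4810}\right) = - \frac{3148}{977} - \frac{1211}{2405} = - \frac{8754087}{2349685}$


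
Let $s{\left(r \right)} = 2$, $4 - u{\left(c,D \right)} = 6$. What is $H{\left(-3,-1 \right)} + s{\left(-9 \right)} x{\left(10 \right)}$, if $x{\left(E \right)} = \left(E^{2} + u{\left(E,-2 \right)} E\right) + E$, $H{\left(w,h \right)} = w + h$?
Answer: $176$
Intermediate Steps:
$u{\left(c,D \right)} = -2$ ($u{\left(c,D \right)} = 4 - 6 = -2$)
$H{\left(w,h \right)} = h + w$
$x{\left(E \right)} = E^{2} - E$ ($x{\left(E \right)} = \left(E^{2} - 2 E\right) + E = E^{2} - E$)
$H{\left(-3,-1 \right)} + s{\left(-9 \right)} x{\left(10 \right)} = \left(-1 - 3\right) + 2 \cdot 10 \left(-1 + 10\right) = -4 + 2 \cdot 10 \cdot 9 = -4 + 2 \cdot 90 = -4 + 180 = 176$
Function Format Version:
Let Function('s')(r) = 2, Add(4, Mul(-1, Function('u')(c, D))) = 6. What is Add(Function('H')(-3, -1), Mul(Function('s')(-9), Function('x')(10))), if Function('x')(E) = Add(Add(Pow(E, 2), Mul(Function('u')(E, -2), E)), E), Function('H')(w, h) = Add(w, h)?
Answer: 176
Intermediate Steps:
Function('u')(c, D) = -2 (Function('u')(c, D) = Add(4, Mul(-1, 6)) = Add(4, -6) = -2)
Function('H')(w, h) = Add(h, w)
Function('x')(E) = Add(Pow(E, 2), Mul(-1, E)) (Function('x')(E) = Add(Add(Pow(E, 2), Mul(-2, E)), E) = Add(Pow(E, 2), Mul(-1, E)))
Add(Function('H')(-3, -1), Mul(Function('s')(-9), Function('x')(10))) = Add(Add(-1, -3), Mul(2, Mul(10, Add(-1, 10)))) = Add(-4, Mul(2, Mul(10, 9))) = Add(-4, Mul(2, 90)) = Add(-4, 180) = 176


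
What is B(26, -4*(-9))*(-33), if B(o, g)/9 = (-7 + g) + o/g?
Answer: -17655/2 ≈ -8827.5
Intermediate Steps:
B(o, g) = -63 + 9*g + 9*o/g (B(o, g) = 9*((-7 + g) + o/g) = 9*(-7 + g + o/g) = -63 + 9*g + 9*o/g)
B(26, -4*(-9))*(-33) = (-63 + 9*(-4*(-9)) + 9*26/(-4*(-9)))*(-33) = (-63 + 9*36 + 9*26/36)*(-33) = (-63 + 324 + 9*26*(1/36))*(-33) = (-63 + 324 + 13/2)*(-33) = (535/2)*(-33) = -17655/2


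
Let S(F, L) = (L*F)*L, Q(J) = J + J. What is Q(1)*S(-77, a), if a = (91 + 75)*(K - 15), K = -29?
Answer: -8215656064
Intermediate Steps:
a = -7304 (a = (91 + 75)*(-29 - 15) = 166*(-44) = -7304)
Q(J) = 2*J
S(F, L) = F*L**2 (S(F, L) = (F*L)*L = F*L**2)
Q(1)*S(-77, a) = (2*1)*(-77*(-7304)**2) = 2*(-77*53348416) = 2*(-4107828032) = -8215656064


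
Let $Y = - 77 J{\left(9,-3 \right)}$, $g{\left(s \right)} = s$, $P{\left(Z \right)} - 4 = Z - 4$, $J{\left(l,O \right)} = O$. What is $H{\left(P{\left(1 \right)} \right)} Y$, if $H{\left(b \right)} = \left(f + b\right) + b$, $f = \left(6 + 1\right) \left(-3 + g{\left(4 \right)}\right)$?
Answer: $2079$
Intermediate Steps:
$P{\left(Z \right)} = Z$ ($P{\left(Z \right)} = 4 + \left(Z - 4\right) = 4 + \left(-4 + Z\right) = Z$)
$f = 7$ ($f = \left(6 + 1\right) \left(-3 + 4\right) = 7 \cdot 1 = 7$)
$H{\left(b \right)} = 7 + 2 b$ ($H{\left(b \right)} = \left(7 + b\right) + b = 7 + 2 b$)
$Y = 231$ ($Y = \left(-77\right) \left(-3\right) = 231$)
$H{\left(P{\left(1 \right)} \right)} Y = \left(7 + 2 \cdot 1\right) 231 = \left(7 + 2\right) 231 = 9 \cdot 231 = 2079$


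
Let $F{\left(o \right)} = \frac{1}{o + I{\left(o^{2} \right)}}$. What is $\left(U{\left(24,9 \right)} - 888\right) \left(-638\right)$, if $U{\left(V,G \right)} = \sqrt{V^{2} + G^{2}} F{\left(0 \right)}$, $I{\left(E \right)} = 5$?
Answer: $566544 - \frac{1914 \sqrt{73}}{5} \approx 5.6327 \cdot 10^{5}$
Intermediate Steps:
$F{\left(o \right)} = \frac{1}{5 + o}$ ($F{\left(o \right)} = \frac{1}{o + 5} = \frac{1}{5 + o}$)
$U{\left(V,G \right)} = \frac{\sqrt{G^{2} + V^{2}}}{5}$ ($U{\left(V,G \right)} = \frac{\sqrt{V^{2} + G^{2}}}{5 + 0} = \frac{\sqrt{G^{2} + V^{2}}}{5}$)
$\left(U{\left(24,9 \right)} - 888\right) \left(-638\right) = \left(\frac{\sqrt{9^{2} + 24^{2}}}{5} - 888\right) \left(-638\right) = \left(\frac{\sqrt{81 + 576}}{5} - 888\right) \left(-638\right) = \left(\frac{\sqrt{657}}{5} - 888\right) \left(-638\right) = \left(\frac{3 \sqrt{73}}{5} - 888\right) \left(-638\right) = \left(-888 + \frac{3 \sqrt{73}}{5}\right) \left(-638\right) = 566544 - \frac{1914 \sqrt{73}}{5}$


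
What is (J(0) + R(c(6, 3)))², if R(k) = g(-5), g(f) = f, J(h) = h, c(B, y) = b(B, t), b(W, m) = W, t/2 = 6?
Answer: 25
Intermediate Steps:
t = 12 (t = 2*6 = 12)
c(B, y) = B
R(k) = -5
(J(0) + R(c(6, 3)))² = (0 - 5)² = (-5)² = 25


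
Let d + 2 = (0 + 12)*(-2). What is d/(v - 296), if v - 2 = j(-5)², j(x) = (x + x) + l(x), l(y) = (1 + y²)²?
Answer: -13/221631 ≈ -5.8656e-5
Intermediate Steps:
j(x) = (1 + x²)² + 2*x (j(x) = (x + x) + (1 + x²)² = 2*x + (1 + x²)² = (1 + x²)² + 2*x)
v = 443558 (v = 2 + ((1 + (-5)²)² + 2*(-5))² = 2 + ((1 + 25)² - 10)² = 2 + (26² - 10)² = 2 + (676 - 10)² = 2 + 666² = 2 + 443556 = 443558)
d = -26 (d = -2 + (0 + 12)*(-2) = -2 + 12*(-2) = -2 - 24 = -26)
d/(v - 296) = -26/(443558 - 296) = -26/443262 = -26*1/443262 = -13/221631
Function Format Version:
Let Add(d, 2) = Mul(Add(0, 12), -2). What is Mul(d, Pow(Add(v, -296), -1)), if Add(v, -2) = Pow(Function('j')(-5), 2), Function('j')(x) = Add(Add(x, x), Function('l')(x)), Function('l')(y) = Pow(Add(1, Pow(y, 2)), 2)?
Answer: Rational(-13, 221631) ≈ -5.8656e-5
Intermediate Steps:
Function('j')(x) = Add(Pow(Add(1, Pow(x, 2)), 2), Mul(2, x)) (Function('j')(x) = Add(Add(x, x), Pow(Add(1, Pow(x, 2)), 2)) = Add(Mul(2, x), Pow(Add(1, Pow(x, 2)), 2)) = Add(Pow(Add(1, Pow(x, 2)), 2), Mul(2, x)))
v = 443558 (v = Add(2, Pow(Add(Pow(Add(1, Pow(-5, 2)), 2), Mul(2, -5)), 2)) = Add(2, Pow(Add(Pow(Add(1, 25), 2), -10), 2)) = Add(2, Pow(Add(Pow(26, 2), -10), 2)) = Add(2, Pow(Add(676, -10), 2)) = Add(2, Pow(666, 2)) = Add(2, 443556) = 443558)
d = -26 (d = Add(-2, Mul(Add(0, 12), -2)) = Add(-2, Mul(12, -2)) = Add(-2, -24) = -26)
Mul(d, Pow(Add(v, -296), -1)) = Mul(-26, Pow(Add(443558, -296), -1)) = Mul(-26, Pow(443262, -1)) = Mul(-26, Rational(1, 443262)) = Rational(-13, 221631)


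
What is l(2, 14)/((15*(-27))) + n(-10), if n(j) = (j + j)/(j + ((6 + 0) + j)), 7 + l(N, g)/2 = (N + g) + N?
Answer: 3896/2835 ≈ 1.3743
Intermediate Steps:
l(N, g) = -14 + 2*g + 4*N (l(N, g) = -14 + 2*((N + g) + N) = -14 + 2*(g + 2*N) = -14 + (2*g + 4*N) = -14 + 2*g + 4*N)
n(j) = 2*j/(6 + 2*j) (n(j) = (2*j)/(j + (6 + j)) = (2*j)/(6 + 2*j) = 2*j/(6 + 2*j))
l(2, 14)/((15*(-27))) + n(-10) = (-14 + 2*14 + 4*2)/((15*(-27))) - 10/(3 - 10) = (-14 + 28 + 8)/(-405) - 10/(-7) = -1/405*22 - 10*(-1/7) = -22/405 + 10/7 = 3896/2835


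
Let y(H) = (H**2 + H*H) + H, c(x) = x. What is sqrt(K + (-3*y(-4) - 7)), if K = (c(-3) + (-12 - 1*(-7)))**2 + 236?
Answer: sqrt(209) ≈ 14.457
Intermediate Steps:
y(H) = H + 2*H**2 (y(H) = (H**2 + H**2) + H = 2*H**2 + H = H + 2*H**2)
K = 300 (K = (-3 + (-12 - 1*(-7)))**2 + 236 = (-3 + (-12 + 7))**2 + 236 = (-3 - 5)**2 + 236 = (-8)**2 + 236 = 64 + 236 = 300)
sqrt(K + (-3*y(-4) - 7)) = sqrt(300 + (-(-12)*(1 + 2*(-4)) - 7)) = sqrt(300 + (-(-12)*(1 - 8) - 7)) = sqrt(300 + (-(-12)*(-7) - 7)) = sqrt(300 + (-3*28 - 7)) = sqrt(300 + (-84 - 7)) = sqrt(300 - 91) = sqrt(209)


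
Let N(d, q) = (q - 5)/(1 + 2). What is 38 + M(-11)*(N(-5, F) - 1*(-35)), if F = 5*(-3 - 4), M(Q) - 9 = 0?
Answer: 233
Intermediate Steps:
M(Q) = 9 (M(Q) = 9 + 0 = 9)
F = -35 (F = 5*(-7) = -35)
N(d, q) = -5/3 + q/3 (N(d, q) = (-5 + q)/3 = (-5 + q)*(⅓) = -5/3 + q/3)
38 + M(-11)*(N(-5, F) - 1*(-35)) = 38 + 9*((-5/3 + (⅓)*(-35)) - 1*(-35)) = 38 + 9*((-5/3 - 35/3) + 35) = 38 + 9*(-40/3 + 35) = 38 + 9*(65/3) = 38 + 195 = 233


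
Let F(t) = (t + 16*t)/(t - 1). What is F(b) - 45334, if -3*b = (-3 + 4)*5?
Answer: -362587/8 ≈ -45323.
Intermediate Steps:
b = -5/3 (b = -(-3 + 4)*5/3 = -5/3 ≈ -1.6667)
F(t) = 17*t/(-1 + t) (F(t) = (17*t)/(-1 + t) = 17*t/(-1 + t))
F(b) - 45334 = 17*(-5/3)/(-1 - 5/3) - 45334 = 17*(-5/3)/(-8/3) - 45334 = 17*(-5/3)*(-3/8) - 45334 = 85/8 - 45334 = -362587/8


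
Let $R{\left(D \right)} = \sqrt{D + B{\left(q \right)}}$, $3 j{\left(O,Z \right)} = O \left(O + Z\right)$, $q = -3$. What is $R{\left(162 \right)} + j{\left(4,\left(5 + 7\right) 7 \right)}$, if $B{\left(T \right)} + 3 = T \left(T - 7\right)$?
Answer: $\frac{352}{3} + 3 \sqrt{21} \approx 131.08$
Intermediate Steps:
$B{\left(T \right)} = -3 + T \left(-7 + T\right)$ ($B{\left(T \right)} = -3 + T \left(T - 7\right) = -3 + T \left(-7 + T\right)$)
$j{\left(O,Z \right)} = \frac{O \left(O + Z\right)}{3}$
$R{\left(D \right)} = \sqrt{27 + D}$ ($R{\left(D \right)} = \sqrt{D - \left(-18 - 9\right)} = \sqrt{D + \left(-3 + 9 + 21\right)} = \sqrt{D + 27} = \sqrt{27 + D}$)
$R{\left(162 \right)} + j{\left(4,\left(5 + 7\right) 7 \right)} = \sqrt{27 + 162} + \frac{1}{3} \cdot 4 \left(4 + \left(5 + 7\right) 7\right) = \sqrt{189} + \frac{1}{3} \cdot 4 \left(4 + 12 \cdot 7\right) = 3 \sqrt{21} + \frac{1}{3} \cdot 4 \left(4 + 84\right) = 3 \sqrt{21} + \frac{1}{3} \cdot 4 \cdot 88 = 3 \sqrt{21} + \frac{352}{3} = \frac{352}{3} + 3 \sqrt{21}$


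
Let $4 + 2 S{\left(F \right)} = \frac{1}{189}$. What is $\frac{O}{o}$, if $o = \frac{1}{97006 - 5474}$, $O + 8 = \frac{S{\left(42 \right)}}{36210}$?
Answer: $- \frac{71590965971}{97767} \approx -7.3226 \cdot 10^{5}$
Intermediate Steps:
$S{\left(F \right)} = - \frac{755}{378}$ ($S{\left(F \right)} = -2 + \frac{1}{2 \cdot 189} = -2 + \frac{1}{2} \cdot \frac{1}{189} = -2 + \frac{1}{378} = - \frac{755}{378}$)
$O = - \frac{21899959}{2737476}$ ($O = -8 - \frac{755}{378 \cdot 36210} = -8 - \frac{151}{2737476} = - \frac{21899959}{2737476} \approx -8.0001$)
$o = \frac{1}{91532} \approx 1.0925 \cdot 10^{-5}$
$\frac{O}{o} = - \frac{21899959 \frac{1}{\frac{1}{91532}}}{2737476} = \left(- \frac{21899959}{2737476}\right) 91532 = - \frac{71590965971}{97767}$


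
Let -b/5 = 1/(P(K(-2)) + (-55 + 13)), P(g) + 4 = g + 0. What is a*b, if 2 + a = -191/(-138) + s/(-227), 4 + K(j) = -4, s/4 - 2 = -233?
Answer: 541085/1691604 ≈ 0.31987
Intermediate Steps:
s = -924 (s = 8 + 4*(-233) = 8 - 932 = -924)
K(j) = -8 (K(j) = -4 - 4 = -8)
a = 108217/31326 (a = -2 + (-191/(-138) - 924/(-227)) = -2 + (-191*(-1/138) - 924*(-1/227)) = -2 + (191/138 + 924/227) = -2 + 170869/31326 = 108217/31326 ≈ 3.4545)
P(g) = -4 + g (P(g) = -4 + (g + 0) = -4 + g)
b = 5/54 (b = -5/((-4 - 8) + (-55 + 13)) = -5/(-12 - 42) = -5/(-54) = -5*(-1/54) = 5/54 ≈ 0.092593)
a*b = (108217/31326)*(5/54) = 541085/1691604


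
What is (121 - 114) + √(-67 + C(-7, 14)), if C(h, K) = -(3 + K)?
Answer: 7 + 2*I*√21 ≈ 7.0 + 9.1651*I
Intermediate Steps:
C(h, K) = -3 - K
(121 - 114) + √(-67 + C(-7, 14)) = (121 - 114) + √(-67 + (-3 - 1*14)) = 7 + √(-67 + (-3 - 14)) = 7 + √(-67 - 17) = 7 + √(-84) = 7 + 2*I*√21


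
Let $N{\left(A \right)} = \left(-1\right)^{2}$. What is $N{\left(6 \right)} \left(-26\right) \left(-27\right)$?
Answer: $702$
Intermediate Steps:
$N{\left(A \right)} = 1$
$N{\left(6 \right)} \left(-26\right) \left(-27\right) = 1 \left(-26\right) \left(-27\right) = \left(-26\right) \left(-27\right) = 702$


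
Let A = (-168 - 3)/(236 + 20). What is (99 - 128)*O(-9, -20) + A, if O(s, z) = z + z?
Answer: 296789/256 ≈ 1159.3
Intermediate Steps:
O(s, z) = 2*z
A = -171/256 ≈ -0.66797
(99 - 128)*O(-9, -20) + A = (99 - 128)*(2*(-20)) - 171/256 = -29*(-40) - 171/256 = 1160 - 171/256 = 296789/256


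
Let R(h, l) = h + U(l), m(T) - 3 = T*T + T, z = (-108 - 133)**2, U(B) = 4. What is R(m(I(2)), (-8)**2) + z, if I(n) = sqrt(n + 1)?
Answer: 58091 + sqrt(3) ≈ 58093.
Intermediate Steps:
I(n) = sqrt(1 + n)
z = 58081 (z = (-241)**2 = 58081)
m(T) = 3 + T + T**2 (m(T) = 3 + (T*T + T) = 3 + (T**2 + T) = 3 + (T + T**2) = 3 + T + T**2)
R(h, l) = 4 + h (R(h, l) = h + 4 = 4 + h)
R(m(I(2)), (-8)**2) + z = (4 + (3 + sqrt(1 + 2) + (sqrt(1 + 2))**2)) + 58081 = (4 + (3 + sqrt(3) + (sqrt(3))**2)) + 58081 = (4 + (3 + sqrt(3) + 3)) + 58081 = (4 + (6 + sqrt(3))) + 58081 = (10 + sqrt(3)) + 58081 = 58091 + sqrt(3)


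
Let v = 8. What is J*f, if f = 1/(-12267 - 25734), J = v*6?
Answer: -16/12667 ≈ -0.0012631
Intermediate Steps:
J = 48 (J = 8*6 = 48)
f = -1/38001 (f = 1/(-38001) = -1/38001 ≈ -2.6315e-5)
J*f = 48*(-1/38001) = -16/12667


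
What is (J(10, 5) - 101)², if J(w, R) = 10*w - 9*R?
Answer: 2116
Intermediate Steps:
J(w, R) = -9*R + 10*w
(J(10, 5) - 101)² = ((-9*5 + 10*10) - 101)² = ((-45 + 100) - 101)² = (55 - 101)² = (-46)² = 2116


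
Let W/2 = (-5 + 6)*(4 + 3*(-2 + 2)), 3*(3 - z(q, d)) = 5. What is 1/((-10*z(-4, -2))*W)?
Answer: -3/320 ≈ -0.0093750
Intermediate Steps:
z(q, d) = 4/3 (z(q, d) = 3 - 1/3*5 = 3 - 5/3 = 4/3)
W = 8 (W = 2*((-5 + 6)*(4 + 3*(-2 + 2))) = 2*(1*(4 + 3*0)) = 2*(1*(4 + 0)) = 2*(1*4) = 2*4 = 8)
1/((-10*z(-4, -2))*W) = 1/(-10*4/3*8) = 1/(-40/3*8) = 1/(-320/3) = -3/320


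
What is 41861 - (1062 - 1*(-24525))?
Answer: 16274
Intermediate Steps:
41861 - (1062 - 1*(-24525)) = 41861 - (1062 + 24525) = 41861 - 1*25587 = 41861 - 25587 = 16274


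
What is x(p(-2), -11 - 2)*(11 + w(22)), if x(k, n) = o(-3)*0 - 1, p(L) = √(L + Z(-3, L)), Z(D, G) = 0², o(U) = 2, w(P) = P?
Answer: -33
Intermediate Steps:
Z(D, G) = 0
p(L) = √L (p(L) = √(L + 0) = √L)
x(k, n) = -1 (x(k, n) = 2*0 - 1 = 0 - 1 = -1)
x(p(-2), -11 - 2)*(11 + w(22)) = -(11 + 22) = -1*33 = -33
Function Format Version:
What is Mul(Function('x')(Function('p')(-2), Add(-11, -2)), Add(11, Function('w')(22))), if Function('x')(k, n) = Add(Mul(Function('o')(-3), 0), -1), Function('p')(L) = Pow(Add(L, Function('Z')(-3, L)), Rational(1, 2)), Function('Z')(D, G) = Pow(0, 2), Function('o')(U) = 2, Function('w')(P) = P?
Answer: -33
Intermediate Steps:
Function('Z')(D, G) = 0
Function('p')(L) = Pow(L, Rational(1, 2)) (Function('p')(L) = Pow(Add(L, 0), Rational(1, 2)) = Pow(L, Rational(1, 2)))
Function('x')(k, n) = -1 (Function('x')(k, n) = Add(Mul(2, 0), -1) = Add(0, -1) = -1)
Mul(Function('x')(Function('p')(-2), Add(-11, -2)), Add(11, Function('w')(22))) = Mul(-1, Add(11, 22)) = Mul(-1, 33) = -33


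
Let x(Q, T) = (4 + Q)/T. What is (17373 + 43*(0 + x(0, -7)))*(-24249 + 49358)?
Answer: 435601693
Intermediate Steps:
(17373 + 43*(0 + x(0, -7)))*(-24249 + 49358) = (17373 + 43*(0 + (4 + 0)/(-7)))*(-24249 + 49358) = (17373 + 43*(0 - 1/7*4))*25109 = (17373 + 43*(0 - 4/7))*25109 = (17373 + 43*(-4/7))*25109 = (17373 - 172/7)*25109 = (121439/7)*25109 = 435601693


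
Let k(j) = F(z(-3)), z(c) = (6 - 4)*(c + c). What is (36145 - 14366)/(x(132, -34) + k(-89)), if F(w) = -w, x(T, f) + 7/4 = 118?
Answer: 87116/513 ≈ 169.82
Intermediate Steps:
x(T, f) = 465/4 (x(T, f) = -7/4 + 118 = 465/4)
z(c) = 4*c (z(c) = 2*(2*c) = 4*c)
k(j) = 12 (k(j) = -4*(-3) = -1*(-12) = 12)
(36145 - 14366)/(x(132, -34) + k(-89)) = (36145 - 14366)/(465/4 + 12) = 21779/(513/4) = 21779*(4/513) = 87116/513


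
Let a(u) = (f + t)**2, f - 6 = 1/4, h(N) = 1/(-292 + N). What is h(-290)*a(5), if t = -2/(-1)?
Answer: -363/3104 ≈ -0.11695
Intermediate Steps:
t = 2 (t = -2*(-1) = 2)
f = 25/4 (f = 6 + 1/4 = 25/4 ≈ 6.2500)
a(u) = 1089/16 (a(u) = (25/4 + 2)**2 = (33/4)**2 = 1089/16)
h(-290)*a(5) = (1089/16)/(-292 - 290) = (1089/16)/(-582) = -1/582*1089/16 = -363/3104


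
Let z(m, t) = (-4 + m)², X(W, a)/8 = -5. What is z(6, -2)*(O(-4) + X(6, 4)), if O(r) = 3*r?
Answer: -208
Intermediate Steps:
X(W, a) = -40 (X(W, a) = 8*(-5) = -40)
z(6, -2)*(O(-4) + X(6, 4)) = (-4 + 6)²*(3*(-4) - 40) = 2²*(-12 - 40) = 4*(-52) = -208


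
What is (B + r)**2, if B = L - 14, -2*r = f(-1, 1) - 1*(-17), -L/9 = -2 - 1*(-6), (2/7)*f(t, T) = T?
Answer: 58081/16 ≈ 3630.1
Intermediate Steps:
f(t, T) = 7*T/2
L = -36 (L = -9*(-2 - 1*(-6)) = -9*(-2 + 6) = -9*4 = -36)
r = -41/4 (r = -((7/2)*1 - 1*(-17))/2 = -(7/2 + 17)/2 = -1/2*41/2 = -41/4 ≈ -10.250)
B = -50 (B = -36 - 14 = -50)
(B + r)**2 = (-50 - 41/4)**2 = (-241/4)**2 = 58081/16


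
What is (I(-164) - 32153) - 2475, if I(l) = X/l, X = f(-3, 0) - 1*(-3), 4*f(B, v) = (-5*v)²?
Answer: -5678995/164 ≈ -34628.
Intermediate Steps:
f(B, v) = 25*v²/4 (f(B, v) = (-5*v)²/4 = (25*v²)/4 = 25*v²/4)
X = 3 (X = (25/4)*0² - 1*(-3) = (25/4)*0 + 3 = 0 + 3 = 3)
I(l) = 3/l
(I(-164) - 32153) - 2475 = (3/(-164) - 32153) - 2475 = (3*(-1/164) - 32153) - 2475 = (-3/164 - 32153) - 2475 = -5273095/164 - 2475 = -5678995/164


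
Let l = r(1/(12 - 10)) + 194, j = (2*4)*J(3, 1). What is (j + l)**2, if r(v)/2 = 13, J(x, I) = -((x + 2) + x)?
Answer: 24336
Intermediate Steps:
J(x, I) = -2 - 2*x (J(x, I) = -((2 + x) + x) = -(2 + 2*x) = -2 - 2*x)
r(v) = 26 (r(v) = 2*13 = 26)
j = -64 (j = (2*4)*(-2 - 2*3) = 8*(-2 - 6) = 8*(-8) = -64)
l = 220 (l = 26 + 194 = 220)
(j + l)**2 = (-64 + 220)**2 = 156**2 = 24336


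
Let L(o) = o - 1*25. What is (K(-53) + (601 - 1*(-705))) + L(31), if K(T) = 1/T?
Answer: 69535/53 ≈ 1312.0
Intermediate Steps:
L(o) = -25 + o (L(o) = o - 25 = -25 + o)
(K(-53) + (601 - 1*(-705))) + L(31) = (1/(-53) + (601 - 1*(-705))) + (-25 + 31) = (-1/53 + (601 + 705)) + 6 = (-1/53 + 1306) + 6 = 69217/53 + 6 = 69535/53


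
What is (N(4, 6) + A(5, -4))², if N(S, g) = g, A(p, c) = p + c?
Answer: 49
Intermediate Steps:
A(p, c) = c + p
(N(4, 6) + A(5, -4))² = (6 + (-4 + 5))² = (6 + 1)² = 7² = 49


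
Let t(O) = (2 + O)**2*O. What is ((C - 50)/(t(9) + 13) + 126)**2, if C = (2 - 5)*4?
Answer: 4815666025/303601 ≈ 15862.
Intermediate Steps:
t(O) = O*(2 + O)**2
C = -12 (C = -3*4 = -12)
((C - 50)/(t(9) + 13) + 126)**2 = ((-12 - 50)/(9*(2 + 9)**2 + 13) + 126)**2 = (-62/(9*11**2 + 13) + 126)**2 = (-62/(9*121 + 13) + 126)**2 = (-62/(1089 + 13) + 126)**2 = (-62/1102 + 126)**2 = (-62*1/1102 + 126)**2 = (-31/551 + 126)**2 = (69395/551)**2 = 4815666025/303601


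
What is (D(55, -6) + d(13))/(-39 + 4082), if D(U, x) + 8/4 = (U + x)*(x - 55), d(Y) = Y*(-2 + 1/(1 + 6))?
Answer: -21106/28301 ≈ -0.74577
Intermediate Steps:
d(Y) = -13*Y/7 (d(Y) = Y*(-2 + 1/7) = Y*(-2 + ⅐) = Y*(-13/7) = -13*Y/7)
D(U, x) = -2 + (-55 + x)*(U + x) (D(U, x) = -2 + (U + x)*(x - 55) = -2 + (U + x)*(-55 + x) = -2 + (-55 + x)*(U + x))
(D(55, -6) + d(13))/(-39 + 4082) = ((-2 + (-6)² - 55*55 - 55*(-6) + 55*(-6)) - 13/7*13)/(-39 + 4082) = ((-2 + 36 - 3025 + 330 - 330) - 169/7)/4043 = (-2991 - 169/7)*(1/4043) = -21106/7*1/4043 = -21106/28301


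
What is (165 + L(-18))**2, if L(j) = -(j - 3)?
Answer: 34596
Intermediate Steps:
L(j) = 3 - j (L(j) = -(-3 + j) = 3 - j)
(165 + L(-18))**2 = (165 + (3 - 1*(-18)))**2 = (165 + (3 + 18))**2 = (165 + 21)**2 = 186**2 = 34596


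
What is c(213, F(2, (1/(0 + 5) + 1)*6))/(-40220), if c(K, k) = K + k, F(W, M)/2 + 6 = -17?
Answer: -167/40220 ≈ -0.0041522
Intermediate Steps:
F(W, M) = -46 (F(W, M) = -12 + 2*(-17) = -12 - 34 = -46)
c(213, F(2, (1/(0 + 5) + 1)*6))/(-40220) = (213 - 46)/(-40220) = 167*(-1/40220) = -167/40220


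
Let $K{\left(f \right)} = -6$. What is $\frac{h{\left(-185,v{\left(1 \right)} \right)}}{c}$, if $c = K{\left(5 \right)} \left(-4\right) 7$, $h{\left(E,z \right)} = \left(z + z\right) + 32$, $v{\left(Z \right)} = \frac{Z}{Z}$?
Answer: $\frac{17}{84} \approx 0.20238$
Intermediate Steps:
$v{\left(Z \right)} = 1$
$h{\left(E,z \right)} = 32 + 2 z$ ($h{\left(E,z \right)} = 2 z + 32 = 32 + 2 z$)
$c = 168$ ($c = \left(-6\right) \left(-4\right) 7 = 24 \cdot 7 = 168$)
$\frac{h{\left(-185,v{\left(1 \right)} \right)}}{c} = \frac{32 + 2 \cdot 1}{168} = \left(32 + 2\right) \frac{1}{168} = 34 \cdot \frac{1}{168} = \frac{17}{84}$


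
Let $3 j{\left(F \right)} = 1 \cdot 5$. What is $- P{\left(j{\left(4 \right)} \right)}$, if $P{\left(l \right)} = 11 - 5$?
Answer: $-6$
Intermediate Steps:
$j{\left(F \right)} = \frac{5}{3}$ ($j{\left(F \right)} = \frac{1 \cdot 5}{3} = \frac{1}{3} \cdot 5 = \frac{5}{3}$)
$P{\left(l \right)} = 6$ ($P{\left(l \right)} = 11 - 5 = 6$)
$- P{\left(j{\left(4 \right)} \right)} = \left(-1\right) 6 = -6$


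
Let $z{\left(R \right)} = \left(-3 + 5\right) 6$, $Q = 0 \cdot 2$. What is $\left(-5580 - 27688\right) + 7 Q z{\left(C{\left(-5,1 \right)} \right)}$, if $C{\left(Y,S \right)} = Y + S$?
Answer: $-33268$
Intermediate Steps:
$Q = 0$
$C{\left(Y,S \right)} = S + Y$
$z{\left(R \right)} = 12$ ($z{\left(R \right)} = 2 \cdot 6 = 12$)
$\left(-5580 - 27688\right) + 7 Q z{\left(C{\left(-5,1 \right)} \right)} = \left(-5580 - 27688\right) + 7 \cdot 0 \cdot 12 = -33268 + 0 \cdot 12 = -33268 + 0 = -33268$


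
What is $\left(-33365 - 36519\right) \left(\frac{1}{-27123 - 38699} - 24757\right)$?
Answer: $\frac{56939919720210}{32911} \approx 1.7301 \cdot 10^{9}$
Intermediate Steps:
$\left(-33365 - 36519\right) \left(\frac{1}{-27123 - 38699} - 24757\right) = - 69884 \left(\frac{1}{-65822} - 24757\right) = - 69884 \left(- \frac{1}{65822} - 24757\right) = \left(-69884\right) \left(- \frac{1629555255}{65822}\right) = \frac{56939919720210}{32911}$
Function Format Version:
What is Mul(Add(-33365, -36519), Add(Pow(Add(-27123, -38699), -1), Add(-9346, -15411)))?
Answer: Rational(56939919720210, 32911) ≈ 1.7301e+9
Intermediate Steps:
Mul(Add(-33365, -36519), Add(Pow(Add(-27123, -38699), -1), Add(-9346, -15411))) = Mul(-69884, Add(Pow(-65822, -1), -24757)) = Mul(-69884, Add(Rational(-1, 65822), -24757)) = Mul(-69884, Rational(-1629555255, 65822)) = Rational(56939919720210, 32911)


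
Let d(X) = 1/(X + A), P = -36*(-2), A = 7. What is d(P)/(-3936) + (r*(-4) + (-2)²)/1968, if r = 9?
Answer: -5057/310944 ≈ -0.016263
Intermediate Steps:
P = 72
d(X) = 1/(7 + X) (d(X) = 1/(X + 7) = 1/(7 + X))
d(P)/(-3936) + (r*(-4) + (-2)²)/1968 = 1/((7 + 72)*(-3936)) + (9*(-4) + (-2)²)/1968 = -1/3936/79 + (-36 + 4)*(1/1968) = (1/79)*(-1/3936) - 32*1/1968 = -1/310944 - 2/123 = -5057/310944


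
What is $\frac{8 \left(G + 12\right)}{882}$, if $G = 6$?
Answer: $\frac{8}{49} \approx 0.16327$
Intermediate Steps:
$\frac{8 \left(G + 12\right)}{882} = \frac{8 \left(6 + 12\right)}{882} = 8 \cdot 18 \cdot \frac{1}{882} = 144 \cdot \frac{1}{882} = \frac{8}{49}$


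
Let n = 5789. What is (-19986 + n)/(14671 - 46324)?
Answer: 14197/31653 ≈ 0.44852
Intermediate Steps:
(-19986 + n)/(14671 - 46324) = (-19986 + 5789)/(14671 - 46324) = -14197/(-31653) = -14197*(-1/31653) = 14197/31653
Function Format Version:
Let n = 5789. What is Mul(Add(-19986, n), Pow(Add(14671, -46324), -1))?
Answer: Rational(14197, 31653) ≈ 0.44852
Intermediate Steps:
Mul(Add(-19986, n), Pow(Add(14671, -46324), -1)) = Mul(Add(-19986, 5789), Pow(Add(14671, -46324), -1)) = Mul(-14197, Pow(-31653, -1)) = Mul(-14197, Rational(-1, 31653)) = Rational(14197, 31653)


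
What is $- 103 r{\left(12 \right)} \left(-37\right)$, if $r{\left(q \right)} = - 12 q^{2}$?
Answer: $-6585408$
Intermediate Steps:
$- 103 r{\left(12 \right)} \left(-37\right) = - 103 \left(- 12 \cdot 12^{2}\right) \left(-37\right) = - 103 \left(\left(-12\right) 144\right) \left(-37\right) = \left(-103\right) \left(-1728\right) \left(-37\right) = 177984 \left(-37\right) = -6585408$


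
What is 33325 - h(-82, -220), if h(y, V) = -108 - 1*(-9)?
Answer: 33424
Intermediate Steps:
h(y, V) = -99 (h(y, V) = -108 + 9 = -99)
33325 - h(-82, -220) = 33325 - 1*(-99) = 33325 + 99 = 33424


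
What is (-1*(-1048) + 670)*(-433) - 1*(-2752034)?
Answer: 2008140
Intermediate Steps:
(-1*(-1048) + 670)*(-433) - 1*(-2752034) = (1048 + 670)*(-433) + 2752034 = 1718*(-433) + 2752034 = -743894 + 2752034 = 2008140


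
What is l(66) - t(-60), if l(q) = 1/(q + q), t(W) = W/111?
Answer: 2677/4884 ≈ 0.54812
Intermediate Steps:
t(W) = W/111 (t(W) = W*(1/111) = W/111)
l(q) = 1/(2*q)
l(66) - t(-60) = (½)/66 - (-60)/111 = (½)*(1/66) - 1*(-20/37) = 1/132 + 20/37 = 2677/4884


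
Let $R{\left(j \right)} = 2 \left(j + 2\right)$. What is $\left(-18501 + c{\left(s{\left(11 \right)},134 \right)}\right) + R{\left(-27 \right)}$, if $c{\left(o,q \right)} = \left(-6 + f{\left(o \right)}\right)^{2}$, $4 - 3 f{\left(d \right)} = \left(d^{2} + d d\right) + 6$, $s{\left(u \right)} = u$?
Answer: $- \frac{98315}{9} \approx -10924.0$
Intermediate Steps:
$f{\left(d \right)} = - \frac{2}{3} - \frac{2 d^{2}}{3}$ ($f{\left(d \right)} = \frac{4}{3} - \frac{\left(d^{2} + d d\right) + 6}{3} = \frac{4}{3} - \frac{\left(d^{2} + d^{2}\right) + 6}{3} = \frac{4}{3} - \frac{2 d^{2} + 6}{3} = \frac{4}{3} - \frac{6 + 2 d^{2}}{3} = \frac{4}{3} - \left(2 + \frac{2 d^{2}}{3}\right) = - \frac{2}{3} - \frac{2 d^{2}}{3}$)
$c{\left(o,q \right)} = \left(- \frac{20}{3} - \frac{2 o^{2}}{3}\right)^{2}$ ($c{\left(o,q \right)} = \left(-6 - \left(\frac{2}{3} + \frac{2 o^{2}}{3}\right)\right)^{2} = \left(- \frac{20}{3} - \frac{2 o^{2}}{3}\right)^{2}$)
$R{\left(j \right)} = 4 + 2 j$ ($R{\left(j \right)} = 2 \left(2 + j\right) = 4 + 2 j$)
$\left(-18501 + c{\left(s{\left(11 \right)},134 \right)}\right) + R{\left(-27 \right)} = \left(-18501 + \frac{4 \left(10 + 11^{2}\right)^{2}}{9}\right) + \left(4 + 2 \left(-27\right)\right) = \left(-18501 + \frac{4 \left(10 + 121\right)^{2}}{9}\right) + \left(4 - 54\right) = \left(-18501 + \frac{4 \cdot 131^{2}}{9}\right) - 50 = \left(-18501 + \frac{4}{9} \cdot 17161\right) - 50 = \left(-18501 + \frac{68644}{9}\right) - 50 = - \frac{97865}{9} - 50 = - \frac{98315}{9}$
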